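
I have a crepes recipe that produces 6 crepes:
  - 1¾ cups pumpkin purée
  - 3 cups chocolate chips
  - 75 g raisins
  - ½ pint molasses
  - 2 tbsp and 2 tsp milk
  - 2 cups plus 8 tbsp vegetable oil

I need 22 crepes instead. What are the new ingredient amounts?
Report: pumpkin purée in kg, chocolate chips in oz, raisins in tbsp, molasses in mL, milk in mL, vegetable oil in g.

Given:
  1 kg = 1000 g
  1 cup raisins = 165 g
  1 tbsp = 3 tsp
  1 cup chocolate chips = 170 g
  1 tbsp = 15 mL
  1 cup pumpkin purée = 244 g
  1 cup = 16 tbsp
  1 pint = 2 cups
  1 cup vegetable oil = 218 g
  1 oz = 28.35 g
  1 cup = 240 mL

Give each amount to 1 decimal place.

Scaling factor: 22/6 = 11/3.
pumpkin purée: 1.75 cup × 11/3 × 244 g/cup ÷ 1000 g/kg ≈ 1.6 kg
chocolate chips: 3 cup × 11/3 × 170 g/cup ÷ 28.35 g/oz ≈ 66.0 oz
raisins: 75 g × 11/3 ÷ 165 g/cup × 16 tbsp/cup ≈ 26.7 tbsp
molasses: 0.5 pint × 11/3 × 2 cup/pint × 240 mL/cup = 880.0 mL
milk: (2 tbsp + 2 tsp = 8/3 tbsp) × 11/3 × 15 mL/tbsp ≈ 146.7 mL
vegetable oil: (2 cup + 8 tbsp = 2.5 cup) × 11/3 × 218 g/cup ≈ 1998.3 g

pumpkin purée: 1.6 kg; chocolate chips: 66.0 oz; raisins: 26.7 tbsp; molasses: 880.0 mL; milk: 146.7 mL; vegetable oil: 1998.3 g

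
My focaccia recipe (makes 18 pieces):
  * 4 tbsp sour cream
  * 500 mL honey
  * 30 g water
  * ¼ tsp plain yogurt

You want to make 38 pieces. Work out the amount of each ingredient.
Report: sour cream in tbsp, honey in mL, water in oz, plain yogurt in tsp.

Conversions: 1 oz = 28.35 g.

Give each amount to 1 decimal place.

Scaling factor: 38/18 = 19/9.
sour cream: 4 tbsp × 19/9 ≈ 8.4 tbsp
honey: 500 mL × 19/9 ≈ 1055.6 mL
water: 30 g × 19/9 ÷ 28.35 g/oz ≈ 2.2 oz
plain yogurt: 0.25 tsp × 19/9 ≈ 0.5 tsp

sour cream: 8.4 tbsp; honey: 1055.6 mL; water: 2.2 oz; plain yogurt: 0.5 tsp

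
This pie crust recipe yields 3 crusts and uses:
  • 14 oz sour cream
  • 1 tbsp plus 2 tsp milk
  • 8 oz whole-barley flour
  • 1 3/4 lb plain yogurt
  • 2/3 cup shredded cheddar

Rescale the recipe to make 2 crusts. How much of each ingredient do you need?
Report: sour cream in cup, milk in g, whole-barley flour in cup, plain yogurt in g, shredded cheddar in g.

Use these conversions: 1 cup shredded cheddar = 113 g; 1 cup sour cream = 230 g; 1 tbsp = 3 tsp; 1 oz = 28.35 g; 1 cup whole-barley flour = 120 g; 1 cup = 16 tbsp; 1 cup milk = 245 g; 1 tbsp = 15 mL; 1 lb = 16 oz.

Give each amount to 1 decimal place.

Scaling factor: 2/3.
sour cream: 14 oz × 2/3 × 28.35 g/oz ÷ 230 g/cup ≈ 1.2 cup
milk: (1 tbsp + 2 tsp = 5/3 tbsp) × 2/3 ÷ 16 tbsp/cup × 245 g/cup ≈ 17.0 g
whole-barley flour: 8 oz × 2/3 × 28.35 g/oz ÷ 120 g/cup ≈ 1.3 cup
plain yogurt: 1.75 lb × 2/3 × 16 oz/lb × 28.35 g/oz = 529.2 g
shredded cheddar: 2/3 cup × 2/3 × 113 g/cup ≈ 50.2 g

sour cream: 1.2 cup; milk: 17.0 g; whole-barley flour: 1.3 cup; plain yogurt: 529.2 g; shredded cheddar: 50.2 g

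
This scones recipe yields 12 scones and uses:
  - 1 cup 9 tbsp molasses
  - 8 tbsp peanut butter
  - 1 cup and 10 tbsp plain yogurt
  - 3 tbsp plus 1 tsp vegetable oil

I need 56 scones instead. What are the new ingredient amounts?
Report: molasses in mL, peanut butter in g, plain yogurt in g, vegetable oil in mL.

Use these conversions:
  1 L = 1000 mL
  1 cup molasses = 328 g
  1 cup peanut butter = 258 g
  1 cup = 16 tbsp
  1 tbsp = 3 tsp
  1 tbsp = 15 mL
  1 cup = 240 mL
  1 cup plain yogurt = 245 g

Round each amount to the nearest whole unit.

Scaling factor: 56/12 = 14/3.
molasses: (1 cup + 9 tbsp = 1.5625 cup) × 14/3 × 240 mL/cup = 1750 mL
peanut butter: 8 tbsp × 14/3 ÷ 16 tbsp/cup × 258 g/cup = 602 g
plain yogurt: (1 cup + 10 tbsp = 1.625 cup) × 14/3 × 245 g/cup ≈ 1858 g
vegetable oil: (3 tbsp + 1 tsp = 10/3 tbsp) × 14/3 × 15 mL/tbsp ≈ 233 mL

molasses: 1750 mL; peanut butter: 602 g; plain yogurt: 1858 g; vegetable oil: 233 mL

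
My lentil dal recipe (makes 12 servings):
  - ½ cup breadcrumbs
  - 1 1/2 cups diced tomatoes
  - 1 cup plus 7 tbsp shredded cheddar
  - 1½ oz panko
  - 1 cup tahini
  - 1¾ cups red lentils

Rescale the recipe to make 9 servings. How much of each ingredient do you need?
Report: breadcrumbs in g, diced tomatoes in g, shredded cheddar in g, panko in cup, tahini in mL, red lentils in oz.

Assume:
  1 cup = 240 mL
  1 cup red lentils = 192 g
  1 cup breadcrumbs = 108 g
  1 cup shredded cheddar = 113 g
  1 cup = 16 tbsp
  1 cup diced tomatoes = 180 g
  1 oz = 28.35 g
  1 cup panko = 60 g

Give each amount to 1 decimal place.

breadcrumbs: 40.5 g; diced tomatoes: 202.5 g; shredded cheddar: 121.8 g; panko: 0.5 cup; tahini: 180.0 mL; red lentils: 8.9 oz

Scaling factor: 9/12 = 3/4 = 0.75.
breadcrumbs: 0.5 cup × 3/4 × 108 g/cup = 40.5 g
diced tomatoes: 1.5 cup × 3/4 × 180 g/cup = 202.5 g
shredded cheddar: (1 cup + 7 tbsp = 1.4375 cup) × 3/4 × 113 g/cup ≈ 121.8 g
panko: 1.5 oz × 3/4 × 28.35 g/oz ÷ 60 g/cup ≈ 0.5 cup
tahini: 1 cup × 3/4 × 240 mL/cup = 180.0 mL
red lentils: 1.75 cup × 3/4 × 192 g/cup ÷ 28.35 g/oz ≈ 8.9 oz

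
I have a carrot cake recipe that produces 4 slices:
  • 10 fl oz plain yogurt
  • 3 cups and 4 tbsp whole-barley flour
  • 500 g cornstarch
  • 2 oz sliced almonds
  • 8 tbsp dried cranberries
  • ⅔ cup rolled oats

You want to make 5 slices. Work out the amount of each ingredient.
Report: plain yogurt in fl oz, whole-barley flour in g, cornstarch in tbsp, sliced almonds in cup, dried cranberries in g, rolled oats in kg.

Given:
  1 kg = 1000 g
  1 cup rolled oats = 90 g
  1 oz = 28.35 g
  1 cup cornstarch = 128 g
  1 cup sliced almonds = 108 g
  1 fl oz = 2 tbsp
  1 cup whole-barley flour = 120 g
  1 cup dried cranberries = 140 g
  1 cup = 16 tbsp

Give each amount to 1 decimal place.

plain yogurt: 12.5 fl oz; whole-barley flour: 487.5 g; cornstarch: 78.1 tbsp; sliced almonds: 0.7 cup; dried cranberries: 87.5 g; rolled oats: 0.1 kg

Scaling factor: 5/4 = 1.25.
plain yogurt: 10 fl oz × 5/4 = 12.5 fl oz
whole-barley flour: (3 cup + 4 tbsp = 3.25 cup) × 5/4 × 120 g/cup = 487.5 g
cornstarch: 500 g × 5/4 ÷ 128 g/cup × 16 tbsp/cup ≈ 78.1 tbsp
sliced almonds: 2 oz × 5/4 × 28.35 g/oz ÷ 108 g/cup ≈ 0.7 cup
dried cranberries: 8 tbsp × 5/4 ÷ 16 tbsp/cup × 140 g/cup = 87.5 g
rolled oats: 2/3 cup × 5/4 × 90 g/cup ÷ 1000 g/kg ≈ 0.1 kg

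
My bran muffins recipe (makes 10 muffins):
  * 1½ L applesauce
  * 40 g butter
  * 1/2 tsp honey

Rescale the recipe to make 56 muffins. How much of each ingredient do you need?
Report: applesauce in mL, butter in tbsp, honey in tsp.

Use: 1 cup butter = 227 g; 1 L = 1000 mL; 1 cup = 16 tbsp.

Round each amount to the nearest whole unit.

applesauce: 8400 mL; butter: 16 tbsp; honey: 3 tsp

Scaling factor: 56/10 = 28/5 = 5.6.
applesauce: 1.5 L × 28/5 × 1000 mL/L = 8400 mL
butter: 40 g × 28/5 ÷ 227 g/cup × 16 tbsp/cup ≈ 16 tbsp
honey: 0.5 tsp × 28/5 ≈ 3 tsp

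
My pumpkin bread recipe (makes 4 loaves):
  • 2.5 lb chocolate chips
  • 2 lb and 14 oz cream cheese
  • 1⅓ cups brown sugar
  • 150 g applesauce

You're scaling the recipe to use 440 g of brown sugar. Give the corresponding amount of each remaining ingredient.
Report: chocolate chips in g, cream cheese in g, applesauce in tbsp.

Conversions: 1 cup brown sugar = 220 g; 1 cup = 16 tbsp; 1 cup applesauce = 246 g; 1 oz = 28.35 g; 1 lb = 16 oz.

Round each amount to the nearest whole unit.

chocolate chips: 1701 g; cream cheese: 1956 g; applesauce: 15 tbsp

The original recipe has 880/3 g of brown sugar, so the scaling factor is 440 ÷ 880/3 = 3/2 = 1.5.
chocolate chips: 2.5 lb × 3/2 × 16 oz/lb × 28.35 g/oz = 1701 g
cream cheese: (2 lb + 14 oz = 2.875 lb) × 3/2 × 16 oz/lb × 28.35 g/oz ≈ 1956 g
applesauce: 150 g × 3/2 ÷ 246 g/cup × 16 tbsp/cup ≈ 15 tbsp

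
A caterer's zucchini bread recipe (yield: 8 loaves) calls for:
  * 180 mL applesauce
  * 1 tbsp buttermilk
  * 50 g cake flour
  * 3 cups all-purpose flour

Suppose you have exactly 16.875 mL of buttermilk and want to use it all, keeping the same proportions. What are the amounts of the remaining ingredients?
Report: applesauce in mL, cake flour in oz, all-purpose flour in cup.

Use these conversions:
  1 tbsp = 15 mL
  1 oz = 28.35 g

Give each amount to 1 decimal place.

applesauce: 202.5 mL; cake flour: 2.0 oz; all-purpose flour: 3.4 cup

The original recipe has 15 mL of buttermilk, so the scaling factor is 16.875 ÷ 15 = 9/8 = 1.125.
applesauce: 180 mL × 9/8 = 202.5 mL
cake flour: 50 g × 9/8 ÷ 28.35 g/oz ≈ 2.0 oz
all-purpose flour: 3 cup × 9/8 ≈ 3.4 cup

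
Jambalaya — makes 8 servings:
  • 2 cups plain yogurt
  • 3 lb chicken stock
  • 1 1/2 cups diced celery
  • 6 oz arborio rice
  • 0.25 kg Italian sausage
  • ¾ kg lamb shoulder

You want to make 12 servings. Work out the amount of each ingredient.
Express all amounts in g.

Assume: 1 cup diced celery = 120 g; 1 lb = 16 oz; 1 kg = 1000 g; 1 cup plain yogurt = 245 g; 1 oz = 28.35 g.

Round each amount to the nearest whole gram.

plain yogurt: 735 g; chicken stock: 2041 g; diced celery: 270 g; arborio rice: 255 g; Italian sausage: 375 g; lamb shoulder: 1125 g

Scaling factor: 12/8 = 3/2 = 1.5.
plain yogurt: 2 cup × 3/2 × 245 g/cup = 735 g
chicken stock: 3 lb × 3/2 × 16 oz/lb × 28.35 g/oz ≈ 2041 g
diced celery: 1.5 cup × 3/2 × 120 g/cup = 270 g
arborio rice: 6 oz × 3/2 × 28.35 g/oz ≈ 255 g
Italian sausage: 0.25 kg × 3/2 × 1000 g/kg = 375 g
lamb shoulder: 0.75 kg × 3/2 × 1000 g/kg = 1125 g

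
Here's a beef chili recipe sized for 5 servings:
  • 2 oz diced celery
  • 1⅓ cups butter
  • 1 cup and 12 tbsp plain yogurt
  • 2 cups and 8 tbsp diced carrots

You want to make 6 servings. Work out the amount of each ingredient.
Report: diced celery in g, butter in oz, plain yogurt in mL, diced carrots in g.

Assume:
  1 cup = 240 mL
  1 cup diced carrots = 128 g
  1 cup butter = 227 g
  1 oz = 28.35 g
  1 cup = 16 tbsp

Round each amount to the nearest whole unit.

Scaling factor: 6/5 = 1.2.
diced celery: 2 oz × 6/5 × 28.35 g/oz ≈ 68 g
butter: 4/3 cup × 6/5 × 227 g/cup ÷ 28.35 g/oz ≈ 13 oz
plain yogurt: (1 cup + 12 tbsp = 1.75 cup) × 6/5 × 240 mL/cup = 504 mL
diced carrots: (2 cup + 8 tbsp = 2.5 cup) × 6/5 × 128 g/cup = 384 g

diced celery: 68 g; butter: 13 oz; plain yogurt: 504 mL; diced carrots: 384 g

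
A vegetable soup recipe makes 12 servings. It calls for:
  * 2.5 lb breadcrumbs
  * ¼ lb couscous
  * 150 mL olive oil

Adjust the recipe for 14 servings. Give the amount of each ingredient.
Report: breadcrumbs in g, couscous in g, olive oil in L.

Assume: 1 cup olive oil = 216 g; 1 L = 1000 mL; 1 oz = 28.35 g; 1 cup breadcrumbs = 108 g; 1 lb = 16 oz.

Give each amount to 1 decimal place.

Scaling factor: 14/12 = 7/6.
breadcrumbs: 2.5 lb × 7/6 × 16 oz/lb × 28.35 g/oz = 1323.0 g
couscous: 0.25 lb × 7/6 × 16 oz/lb × 28.35 g/oz = 132.3 g
olive oil: 150 mL × 7/6 ÷ 1000 mL/L ≈ 0.2 L

breadcrumbs: 1323.0 g; couscous: 132.3 g; olive oil: 0.2 L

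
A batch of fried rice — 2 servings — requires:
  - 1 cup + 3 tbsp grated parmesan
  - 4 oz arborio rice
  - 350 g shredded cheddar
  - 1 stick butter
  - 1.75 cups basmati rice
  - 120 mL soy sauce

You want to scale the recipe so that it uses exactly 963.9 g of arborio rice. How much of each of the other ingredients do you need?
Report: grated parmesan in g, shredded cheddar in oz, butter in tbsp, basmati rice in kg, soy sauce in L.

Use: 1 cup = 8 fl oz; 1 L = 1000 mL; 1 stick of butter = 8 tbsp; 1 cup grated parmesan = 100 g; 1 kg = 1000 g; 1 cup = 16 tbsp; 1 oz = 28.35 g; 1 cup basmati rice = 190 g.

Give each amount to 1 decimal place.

grated parmesan: 1009.4 g; shredded cheddar: 104.9 oz; butter: 68.0 tbsp; basmati rice: 2.8 kg; soy sauce: 1.0 L

The original recipe has 113.4 g of arborio rice, so the scaling factor is 963.9 ÷ 113.4 = 17/2 = 8.5.
grated parmesan: (1 cup + 3 tbsp = 1.1875 cup) × 17/2 × 100 g/cup ≈ 1009.4 g
shredded cheddar: 350 g × 17/2 ÷ 28.35 g/oz ≈ 104.9 oz
butter: 1 stick × 17/2 × 8 tbsp/stick = 68.0 tbsp
basmati rice: 1.75 cup × 17/2 × 190 g/cup ÷ 1000 g/kg ≈ 2.8 kg
soy sauce: 120 mL × 17/2 ÷ 1000 mL/L ≈ 1.0 L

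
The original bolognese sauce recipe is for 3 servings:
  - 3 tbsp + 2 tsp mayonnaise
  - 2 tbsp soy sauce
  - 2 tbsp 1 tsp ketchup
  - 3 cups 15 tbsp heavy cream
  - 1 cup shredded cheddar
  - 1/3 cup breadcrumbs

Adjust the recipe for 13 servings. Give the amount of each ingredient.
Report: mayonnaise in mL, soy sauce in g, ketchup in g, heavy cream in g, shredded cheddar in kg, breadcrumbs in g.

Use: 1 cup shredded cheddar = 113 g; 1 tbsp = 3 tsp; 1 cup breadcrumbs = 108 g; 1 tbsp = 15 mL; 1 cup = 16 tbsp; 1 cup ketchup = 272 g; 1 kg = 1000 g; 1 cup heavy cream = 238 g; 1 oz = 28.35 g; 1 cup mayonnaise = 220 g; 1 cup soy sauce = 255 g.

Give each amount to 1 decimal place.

Scaling factor: 13/3.
mayonnaise: (3 tbsp + 2 tsp = 11/3 tbsp) × 13/3 × 15 mL/tbsp ≈ 238.3 mL
soy sauce: 2 tbsp × 13/3 ÷ 16 tbsp/cup × 255 g/cup ≈ 138.1 g
ketchup: (2 tbsp + 1 tsp = 7/3 tbsp) × 13/3 ÷ 16 tbsp/cup × 272 g/cup ≈ 171.9 g
heavy cream: (3 cup + 15 tbsp = 3.9375 cup) × 13/3 × 238 g/cup ≈ 4060.9 g
shredded cheddar: 1 cup × 13/3 × 113 g/cup ÷ 1000 g/kg ≈ 0.5 kg
breadcrumbs: 1/3 cup × 13/3 × 108 g/cup = 156.0 g

mayonnaise: 238.3 mL; soy sauce: 138.1 g; ketchup: 171.9 g; heavy cream: 4060.9 g; shredded cheddar: 0.5 kg; breadcrumbs: 156.0 g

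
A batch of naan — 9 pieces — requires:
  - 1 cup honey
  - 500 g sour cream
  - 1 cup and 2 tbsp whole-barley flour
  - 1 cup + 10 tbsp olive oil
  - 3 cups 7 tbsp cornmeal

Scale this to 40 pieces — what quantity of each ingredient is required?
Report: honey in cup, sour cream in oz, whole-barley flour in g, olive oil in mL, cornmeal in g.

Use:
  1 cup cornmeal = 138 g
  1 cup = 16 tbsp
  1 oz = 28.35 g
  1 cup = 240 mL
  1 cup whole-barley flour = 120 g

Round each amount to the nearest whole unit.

honey: 4 cup; sour cream: 78 oz; whole-barley flour: 600 g; olive oil: 1733 mL; cornmeal: 2108 g

Scaling factor: 40/9.
honey: 1 cup × 40/9 ≈ 4 cup
sour cream: 500 g × 40/9 ÷ 28.35 g/oz ≈ 78 oz
whole-barley flour: (1 cup + 2 tbsp = 1.125 cup) × 40/9 × 120 g/cup = 600 g
olive oil: (1 cup + 10 tbsp = 1.625 cup) × 40/9 × 240 mL/cup ≈ 1733 mL
cornmeal: (3 cup + 7 tbsp = 3.4375 cup) × 40/9 × 138 g/cup ≈ 2108 g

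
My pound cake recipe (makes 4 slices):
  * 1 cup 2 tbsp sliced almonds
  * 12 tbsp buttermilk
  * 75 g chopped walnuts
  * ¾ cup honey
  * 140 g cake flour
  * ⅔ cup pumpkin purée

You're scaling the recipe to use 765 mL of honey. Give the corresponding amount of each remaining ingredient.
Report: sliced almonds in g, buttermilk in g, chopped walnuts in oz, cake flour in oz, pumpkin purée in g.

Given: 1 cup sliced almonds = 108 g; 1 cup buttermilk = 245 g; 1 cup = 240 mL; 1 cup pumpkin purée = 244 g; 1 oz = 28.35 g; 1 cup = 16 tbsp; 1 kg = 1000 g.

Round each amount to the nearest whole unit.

The original recipe has 180 mL of honey, so the scaling factor is 765 ÷ 180 = 17/4 = 4.25.
sliced almonds: (1 cup + 2 tbsp = 1.125 cup) × 17/4 × 108 g/cup ≈ 516 g
buttermilk: 12 tbsp × 17/4 ÷ 16 tbsp/cup × 245 g/cup ≈ 781 g
chopped walnuts: 75 g × 17/4 ÷ 28.35 g/oz ≈ 11 oz
cake flour: 140 g × 17/4 ÷ 28.35 g/oz ≈ 21 oz
pumpkin purée: 2/3 cup × 17/4 × 244 g/cup ≈ 691 g

sliced almonds: 516 g; buttermilk: 781 g; chopped walnuts: 11 oz; cake flour: 21 oz; pumpkin purée: 691 g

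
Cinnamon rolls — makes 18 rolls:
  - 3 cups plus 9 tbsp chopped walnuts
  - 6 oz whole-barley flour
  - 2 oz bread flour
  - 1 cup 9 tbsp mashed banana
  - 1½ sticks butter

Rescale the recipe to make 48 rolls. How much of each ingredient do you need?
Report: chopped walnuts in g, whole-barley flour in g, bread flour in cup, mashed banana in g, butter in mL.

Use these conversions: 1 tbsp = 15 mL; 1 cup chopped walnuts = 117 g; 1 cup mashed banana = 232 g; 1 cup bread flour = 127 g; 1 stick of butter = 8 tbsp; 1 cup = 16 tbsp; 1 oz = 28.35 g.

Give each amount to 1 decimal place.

Scaling factor: 48/18 = 8/3.
chopped walnuts: (3 cup + 9 tbsp = 3.5625 cup) × 8/3 × 117 g/cup = 1111.5 g
whole-barley flour: 6 oz × 8/3 × 28.35 g/oz = 453.6 g
bread flour: 2 oz × 8/3 × 28.35 g/oz ÷ 127 g/cup ≈ 1.2 cup
mashed banana: (1 cup + 9 tbsp = 1.5625 cup) × 8/3 × 232 g/cup ≈ 966.7 g
butter: 1.5 stick × 8/3 × 8 tbsp/stick × 15 mL/tbsp = 480.0 mL

chopped walnuts: 1111.5 g; whole-barley flour: 453.6 g; bread flour: 1.2 cup; mashed banana: 966.7 g; butter: 480.0 mL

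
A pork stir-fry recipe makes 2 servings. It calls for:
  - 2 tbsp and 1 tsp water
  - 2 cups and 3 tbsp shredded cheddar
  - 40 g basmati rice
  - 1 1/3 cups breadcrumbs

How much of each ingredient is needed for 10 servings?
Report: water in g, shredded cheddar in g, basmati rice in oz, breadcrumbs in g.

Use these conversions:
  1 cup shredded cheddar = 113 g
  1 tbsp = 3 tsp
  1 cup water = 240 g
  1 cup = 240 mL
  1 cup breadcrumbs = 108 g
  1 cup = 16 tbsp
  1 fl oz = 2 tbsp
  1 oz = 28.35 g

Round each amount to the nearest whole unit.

Scaling factor: 10/2 = 5.
water: (2 tbsp + 1 tsp = 7/3 tbsp) × 5 ÷ 16 tbsp/cup × 240 g/cup = 175 g
shredded cheddar: (2 cup + 3 tbsp = 2.1875 cup) × 5 × 113 g/cup ≈ 1236 g
basmati rice: 40 g × 5 ÷ 28.35 g/oz ≈ 7 oz
breadcrumbs: 4/3 cup × 5 × 108 g/cup = 720 g

water: 175 g; shredded cheddar: 1236 g; basmati rice: 7 oz; breadcrumbs: 720 g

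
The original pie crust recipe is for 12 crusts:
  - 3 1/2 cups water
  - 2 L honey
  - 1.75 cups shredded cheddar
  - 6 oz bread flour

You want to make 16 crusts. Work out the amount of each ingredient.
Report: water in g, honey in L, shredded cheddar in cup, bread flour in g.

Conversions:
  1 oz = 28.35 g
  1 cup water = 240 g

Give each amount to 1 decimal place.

water: 1120.0 g; honey: 2.7 L; shredded cheddar: 2.3 cup; bread flour: 226.8 g

Scaling factor: 16/12 = 4/3.
water: 3.5 cup × 4/3 × 240 g/cup = 1120.0 g
honey: 2 L × 4/3 ≈ 2.7 L
shredded cheddar: 1.75 cup × 4/3 ≈ 2.3 cup
bread flour: 6 oz × 4/3 × 28.35 g/oz = 226.8 g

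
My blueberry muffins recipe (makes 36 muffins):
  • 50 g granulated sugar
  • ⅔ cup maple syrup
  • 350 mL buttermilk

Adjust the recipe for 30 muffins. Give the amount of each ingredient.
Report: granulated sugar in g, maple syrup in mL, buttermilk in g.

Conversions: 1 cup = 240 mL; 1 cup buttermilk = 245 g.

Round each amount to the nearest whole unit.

granulated sugar: 42 g; maple syrup: 133 mL; buttermilk: 298 g

Scaling factor: 30/36 = 5/6.
granulated sugar: 50 g × 5/6 ≈ 42 g
maple syrup: 2/3 cup × 5/6 × 240 mL/cup ≈ 133 mL
buttermilk: 350 mL × 5/6 ÷ 240 mL/cup × 245 g/cup ≈ 298 g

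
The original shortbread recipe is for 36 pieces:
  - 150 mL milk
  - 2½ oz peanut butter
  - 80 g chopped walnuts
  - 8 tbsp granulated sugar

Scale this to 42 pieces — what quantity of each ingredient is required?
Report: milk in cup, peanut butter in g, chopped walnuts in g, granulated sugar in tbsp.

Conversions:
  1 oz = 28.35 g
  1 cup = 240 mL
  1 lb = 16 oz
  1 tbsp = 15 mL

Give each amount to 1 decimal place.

milk: 0.7 cup; peanut butter: 82.7 g; chopped walnuts: 93.3 g; granulated sugar: 9.3 tbsp

Scaling factor: 42/36 = 7/6.
milk: 150 mL × 7/6 ÷ 240 mL/cup ≈ 0.7 cup
peanut butter: 2.5 oz × 7/6 × 28.35 g/oz ≈ 82.7 g
chopped walnuts: 80 g × 7/6 ≈ 93.3 g
granulated sugar: 8 tbsp × 7/6 ≈ 9.3 tbsp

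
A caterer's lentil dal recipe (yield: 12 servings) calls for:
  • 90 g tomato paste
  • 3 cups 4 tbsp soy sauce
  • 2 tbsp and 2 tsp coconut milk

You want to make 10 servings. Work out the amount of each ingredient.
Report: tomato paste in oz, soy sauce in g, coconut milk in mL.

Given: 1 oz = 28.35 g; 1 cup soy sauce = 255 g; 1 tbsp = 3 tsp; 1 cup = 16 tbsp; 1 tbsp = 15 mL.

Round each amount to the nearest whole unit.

tomato paste: 3 oz; soy sauce: 691 g; coconut milk: 33 mL

Scaling factor: 10/12 = 5/6.
tomato paste: 90 g × 5/6 ÷ 28.35 g/oz ≈ 3 oz
soy sauce: (3 cup + 4 tbsp = 3.25 cup) × 5/6 × 255 g/cup ≈ 691 g
coconut milk: (2 tbsp + 2 tsp = 8/3 tbsp) × 5/6 × 15 mL/tbsp ≈ 33 mL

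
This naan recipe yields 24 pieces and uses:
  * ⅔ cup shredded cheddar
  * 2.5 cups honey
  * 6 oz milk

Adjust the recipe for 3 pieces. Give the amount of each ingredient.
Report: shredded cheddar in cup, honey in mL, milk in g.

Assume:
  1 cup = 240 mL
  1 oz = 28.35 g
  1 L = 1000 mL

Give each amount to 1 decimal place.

shredded cheddar: 0.1 cup; honey: 75.0 mL; milk: 21.3 g

Scaling factor: 3/24 = 1/8 = 0.125.
shredded cheddar: 2/3 cup × 1/8 ≈ 0.1 cup
honey: 2.5 cup × 1/8 × 240 mL/cup = 75.0 mL
milk: 6 oz × 1/8 × 28.35 g/oz ≈ 21.3 g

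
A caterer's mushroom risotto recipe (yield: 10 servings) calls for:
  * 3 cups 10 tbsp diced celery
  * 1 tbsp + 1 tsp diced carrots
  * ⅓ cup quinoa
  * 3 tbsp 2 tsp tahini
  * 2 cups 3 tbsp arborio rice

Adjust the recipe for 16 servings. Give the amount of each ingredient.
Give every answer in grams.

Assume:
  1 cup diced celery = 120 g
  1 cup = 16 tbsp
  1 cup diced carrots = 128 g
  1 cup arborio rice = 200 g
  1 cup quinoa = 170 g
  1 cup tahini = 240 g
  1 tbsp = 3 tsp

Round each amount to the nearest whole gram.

Scaling factor: 16/10 = 8/5 = 1.6.
diced celery: (3 cup + 10 tbsp = 3.625 cup) × 8/5 × 120 g/cup = 696 g
diced carrots: (1 tbsp + 1 tsp = 4/3 tbsp) × 8/5 ÷ 16 tbsp/cup × 128 g/cup ≈ 17 g
quinoa: 1/3 cup × 8/5 × 170 g/cup ≈ 91 g
tahini: (3 tbsp + 2 tsp = 11/3 tbsp) × 8/5 ÷ 16 tbsp/cup × 240 g/cup = 88 g
arborio rice: (2 cup + 3 tbsp = 2.1875 cup) × 8/5 × 200 g/cup = 700 g

diced celery: 696 g; diced carrots: 17 g; quinoa: 91 g; tahini: 88 g; arborio rice: 700 g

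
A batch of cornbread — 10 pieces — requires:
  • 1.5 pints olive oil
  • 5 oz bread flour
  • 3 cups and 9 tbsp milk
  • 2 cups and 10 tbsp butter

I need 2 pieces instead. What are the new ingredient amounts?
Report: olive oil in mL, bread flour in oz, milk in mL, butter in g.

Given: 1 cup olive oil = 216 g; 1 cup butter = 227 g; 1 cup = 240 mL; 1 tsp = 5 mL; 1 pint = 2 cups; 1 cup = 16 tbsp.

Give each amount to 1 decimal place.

Scaling factor: 2/10 = 1/5 = 0.2.
olive oil: 1.5 pint × 1/5 × 2 cup/pint × 240 mL/cup = 144.0 mL
bread flour: 5 oz × 1/5 = 1.0 oz
milk: (3 cup + 9 tbsp = 3.5625 cup) × 1/5 × 240 mL/cup = 171.0 mL
butter: (2 cup + 10 tbsp = 2.625 cup) × 1/5 × 227 g/cup ≈ 119.2 g

olive oil: 144.0 mL; bread flour: 1.0 oz; milk: 171.0 mL; butter: 119.2 g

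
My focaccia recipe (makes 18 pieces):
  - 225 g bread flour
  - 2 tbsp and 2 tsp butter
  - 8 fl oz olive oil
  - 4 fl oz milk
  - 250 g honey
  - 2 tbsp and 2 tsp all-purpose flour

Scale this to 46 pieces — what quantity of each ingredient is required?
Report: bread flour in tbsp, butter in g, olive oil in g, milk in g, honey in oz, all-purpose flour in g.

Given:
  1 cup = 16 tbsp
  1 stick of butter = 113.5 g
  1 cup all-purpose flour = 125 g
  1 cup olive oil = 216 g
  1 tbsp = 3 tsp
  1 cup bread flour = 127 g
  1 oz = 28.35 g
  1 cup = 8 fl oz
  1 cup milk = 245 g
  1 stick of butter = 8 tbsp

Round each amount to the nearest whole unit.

bread flour: 72 tbsp; butter: 97 g; olive oil: 552 g; milk: 313 g; honey: 23 oz; all-purpose flour: 53 g

Scaling factor: 46/18 = 23/9.
bread flour: 225 g × 23/9 ÷ 127 g/cup × 16 tbsp/cup ≈ 72 tbsp
butter: (2 tbsp + 2 tsp = 8/3 tbsp) × 23/9 ÷ 8 tbsp/stick × 113.5 g/stick ≈ 97 g
olive oil: 8 fl oz × 23/9 ÷ 8 fl oz/cup × 216 g/cup = 552 g
milk: 4 fl oz × 23/9 ÷ 8 fl oz/cup × 245 g/cup ≈ 313 g
honey: 250 g × 23/9 ÷ 28.35 g/oz ≈ 23 oz
all-purpose flour: (2 tbsp + 2 tsp = 8/3 tbsp) × 23/9 ÷ 16 tbsp/cup × 125 g/cup ≈ 53 g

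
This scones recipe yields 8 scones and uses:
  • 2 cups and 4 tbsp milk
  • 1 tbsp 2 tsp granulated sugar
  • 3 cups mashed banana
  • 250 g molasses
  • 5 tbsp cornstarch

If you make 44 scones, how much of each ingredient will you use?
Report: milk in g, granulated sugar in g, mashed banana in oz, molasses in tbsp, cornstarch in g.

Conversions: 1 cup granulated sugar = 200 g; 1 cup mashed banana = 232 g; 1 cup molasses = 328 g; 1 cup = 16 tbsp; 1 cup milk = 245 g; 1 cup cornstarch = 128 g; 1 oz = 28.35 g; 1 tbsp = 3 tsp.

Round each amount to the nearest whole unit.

Scaling factor: 44/8 = 11/2 = 5.5.
milk: (2 cup + 4 tbsp = 2.25 cup) × 11/2 × 245 g/cup ≈ 3032 g
granulated sugar: (1 tbsp + 2 tsp = 5/3 tbsp) × 11/2 ÷ 16 tbsp/cup × 200 g/cup ≈ 115 g
mashed banana: 3 cup × 11/2 × 232 g/cup ÷ 28.35 g/oz ≈ 135 oz
molasses: 250 g × 11/2 ÷ 328 g/cup × 16 tbsp/cup ≈ 67 tbsp
cornstarch: 5 tbsp × 11/2 ÷ 16 tbsp/cup × 128 g/cup = 220 g

milk: 3032 g; granulated sugar: 115 g; mashed banana: 135 oz; molasses: 67 tbsp; cornstarch: 220 g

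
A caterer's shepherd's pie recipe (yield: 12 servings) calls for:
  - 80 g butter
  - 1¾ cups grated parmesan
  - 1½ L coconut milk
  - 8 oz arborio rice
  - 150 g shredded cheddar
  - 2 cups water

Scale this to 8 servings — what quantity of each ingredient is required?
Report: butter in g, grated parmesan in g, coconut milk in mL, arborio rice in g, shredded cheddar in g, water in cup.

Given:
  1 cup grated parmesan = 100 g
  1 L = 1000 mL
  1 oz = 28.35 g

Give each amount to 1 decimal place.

butter: 53.3 g; grated parmesan: 116.7 g; coconut milk: 1000.0 mL; arborio rice: 151.2 g; shredded cheddar: 100.0 g; water: 1.3 cup

Scaling factor: 8/12 = 2/3.
butter: 80 g × 2/3 ≈ 53.3 g
grated parmesan: 1.75 cup × 2/3 × 100 g/cup ≈ 116.7 g
coconut milk: 1.5 L × 2/3 × 1000 mL/L = 1000.0 mL
arborio rice: 8 oz × 2/3 × 28.35 g/oz = 151.2 g
shredded cheddar: 150 g × 2/3 = 100.0 g
water: 2 cup × 2/3 ≈ 1.3 cup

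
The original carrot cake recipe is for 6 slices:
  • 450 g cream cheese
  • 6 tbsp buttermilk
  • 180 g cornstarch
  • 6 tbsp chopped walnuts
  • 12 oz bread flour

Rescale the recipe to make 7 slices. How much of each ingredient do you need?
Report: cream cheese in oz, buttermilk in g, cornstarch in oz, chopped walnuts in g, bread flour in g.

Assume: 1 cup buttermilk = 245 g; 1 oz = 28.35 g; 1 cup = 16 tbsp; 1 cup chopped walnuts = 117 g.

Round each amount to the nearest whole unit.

Scaling factor: 7/6.
cream cheese: 450 g × 7/6 ÷ 28.35 g/oz ≈ 19 oz
buttermilk: 6 tbsp × 7/6 ÷ 16 tbsp/cup × 245 g/cup ≈ 107 g
cornstarch: 180 g × 7/6 ÷ 28.35 g/oz ≈ 7 oz
chopped walnuts: 6 tbsp × 7/6 ÷ 16 tbsp/cup × 117 g/cup ≈ 51 g
bread flour: 12 oz × 7/6 × 28.35 g/oz ≈ 397 g

cream cheese: 19 oz; buttermilk: 107 g; cornstarch: 7 oz; chopped walnuts: 51 g; bread flour: 397 g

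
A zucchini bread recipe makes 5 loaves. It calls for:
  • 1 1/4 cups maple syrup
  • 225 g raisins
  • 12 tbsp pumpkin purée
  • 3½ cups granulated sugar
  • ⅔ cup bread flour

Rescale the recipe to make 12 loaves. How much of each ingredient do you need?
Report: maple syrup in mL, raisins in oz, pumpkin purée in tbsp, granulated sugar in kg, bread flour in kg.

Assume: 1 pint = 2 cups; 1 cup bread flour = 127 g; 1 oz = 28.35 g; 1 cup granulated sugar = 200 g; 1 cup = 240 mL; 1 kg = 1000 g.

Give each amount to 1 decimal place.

Scaling factor: 12/5 = 2.4.
maple syrup: 1.25 cup × 12/5 × 240 mL/cup = 720.0 mL
raisins: 225 g × 12/5 ÷ 28.35 g/oz ≈ 19.0 oz
pumpkin purée: 12 tbsp × 12/5 = 28.8 tbsp
granulated sugar: 3.5 cup × 12/5 × 200 g/cup ÷ 1000 g/kg ≈ 1.7 kg
bread flour: 2/3 cup × 12/5 × 127 g/cup ÷ 1000 g/kg ≈ 0.2 kg

maple syrup: 720.0 mL; raisins: 19.0 oz; pumpkin purée: 28.8 tbsp; granulated sugar: 1.7 kg; bread flour: 0.2 kg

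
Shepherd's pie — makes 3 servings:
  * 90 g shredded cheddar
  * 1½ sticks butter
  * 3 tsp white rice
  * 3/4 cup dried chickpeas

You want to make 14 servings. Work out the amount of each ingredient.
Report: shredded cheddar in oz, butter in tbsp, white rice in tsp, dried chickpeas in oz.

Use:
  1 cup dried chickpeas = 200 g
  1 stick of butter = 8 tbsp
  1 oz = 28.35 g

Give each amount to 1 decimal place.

Scaling factor: 14/3.
shredded cheddar: 90 g × 14/3 ÷ 28.35 g/oz ≈ 14.8 oz
butter: 1.5 stick × 14/3 × 8 tbsp/stick = 56.0 tbsp
white rice: 3 tsp × 14/3 = 14.0 tsp
dried chickpeas: 0.75 cup × 14/3 × 200 g/cup ÷ 28.35 g/oz ≈ 24.7 oz

shredded cheddar: 14.8 oz; butter: 56.0 tbsp; white rice: 14.0 tsp; dried chickpeas: 24.7 oz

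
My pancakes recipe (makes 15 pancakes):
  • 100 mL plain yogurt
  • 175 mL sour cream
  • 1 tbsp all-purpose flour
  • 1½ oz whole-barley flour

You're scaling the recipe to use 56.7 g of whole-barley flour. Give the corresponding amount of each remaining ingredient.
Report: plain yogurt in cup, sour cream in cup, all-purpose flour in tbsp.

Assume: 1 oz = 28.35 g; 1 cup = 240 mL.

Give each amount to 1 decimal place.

The original recipe has 42.525 g of whole-barley flour, so the scaling factor is 56.7 ÷ 42.525 = 4/3.
plain yogurt: 100 mL × 4/3 ÷ 240 mL/cup ≈ 0.6 cup
sour cream: 175 mL × 4/3 ÷ 240 mL/cup ≈ 1.0 cup
all-purpose flour: 1 tbsp × 4/3 ≈ 1.3 tbsp

plain yogurt: 0.6 cup; sour cream: 1.0 cup; all-purpose flour: 1.3 tbsp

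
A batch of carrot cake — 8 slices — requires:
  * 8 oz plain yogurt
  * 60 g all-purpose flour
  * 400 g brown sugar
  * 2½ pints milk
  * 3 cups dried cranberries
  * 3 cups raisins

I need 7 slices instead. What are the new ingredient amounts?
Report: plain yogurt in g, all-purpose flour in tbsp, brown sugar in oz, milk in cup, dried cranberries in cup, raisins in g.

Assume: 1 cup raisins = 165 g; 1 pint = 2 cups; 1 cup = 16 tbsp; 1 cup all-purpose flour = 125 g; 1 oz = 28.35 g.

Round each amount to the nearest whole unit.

plain yogurt: 198 g; all-purpose flour: 7 tbsp; brown sugar: 12 oz; milk: 4 cup; dried cranberries: 3 cup; raisins: 433 g

Scaling factor: 7/8 = 0.875.
plain yogurt: 8 oz × 7/8 × 28.35 g/oz ≈ 198 g
all-purpose flour: 60 g × 7/8 ÷ 125 g/cup × 16 tbsp/cup ≈ 7 tbsp
brown sugar: 400 g × 7/8 ÷ 28.35 g/oz ≈ 12 oz
milk: 2.5 pint × 7/8 × 2 cup/pint ≈ 4 cup
dried cranberries: 3 cup × 7/8 ≈ 3 cup
raisins: 3 cup × 7/8 × 165 g/cup ≈ 433 g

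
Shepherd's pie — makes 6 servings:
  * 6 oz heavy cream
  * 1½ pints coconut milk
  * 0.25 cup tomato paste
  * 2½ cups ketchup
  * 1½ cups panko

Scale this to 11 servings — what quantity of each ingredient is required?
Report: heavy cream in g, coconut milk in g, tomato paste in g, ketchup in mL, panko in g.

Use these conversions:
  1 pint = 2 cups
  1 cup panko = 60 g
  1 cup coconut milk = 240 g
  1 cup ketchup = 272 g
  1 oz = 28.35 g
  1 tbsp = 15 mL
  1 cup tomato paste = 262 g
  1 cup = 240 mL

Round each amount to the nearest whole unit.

heavy cream: 312 g; coconut milk: 1320 g; tomato paste: 120 g; ketchup: 1100 mL; panko: 165 g

Scaling factor: 11/6.
heavy cream: 6 oz × 11/6 × 28.35 g/oz ≈ 312 g
coconut milk: 1.5 pint × 11/6 × 2 cup/pint × 240 g/cup = 1320 g
tomato paste: 0.25 cup × 11/6 × 262 g/cup ≈ 120 g
ketchup: 2.5 cup × 11/6 × 240 mL/cup = 1100 mL
panko: 1.5 cup × 11/6 × 60 g/cup = 165 g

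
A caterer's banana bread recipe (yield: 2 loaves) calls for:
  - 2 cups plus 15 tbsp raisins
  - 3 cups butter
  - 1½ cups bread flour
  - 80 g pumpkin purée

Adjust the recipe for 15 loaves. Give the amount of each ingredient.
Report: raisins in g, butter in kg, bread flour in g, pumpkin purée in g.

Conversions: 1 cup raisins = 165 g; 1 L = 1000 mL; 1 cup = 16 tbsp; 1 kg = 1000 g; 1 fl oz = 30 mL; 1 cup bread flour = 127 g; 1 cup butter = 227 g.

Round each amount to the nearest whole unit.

Scaling factor: 15/2 = 7.5.
raisins: (2 cup + 15 tbsp = 2.9375 cup) × 15/2 × 165 g/cup ≈ 3635 g
butter: 3 cup × 15/2 × 227 g/cup ÷ 1000 g/kg ≈ 5 kg
bread flour: 1.5 cup × 15/2 × 127 g/cup ≈ 1429 g
pumpkin purée: 80 g × 15/2 = 600 g

raisins: 3635 g; butter: 5 kg; bread flour: 1429 g; pumpkin purée: 600 g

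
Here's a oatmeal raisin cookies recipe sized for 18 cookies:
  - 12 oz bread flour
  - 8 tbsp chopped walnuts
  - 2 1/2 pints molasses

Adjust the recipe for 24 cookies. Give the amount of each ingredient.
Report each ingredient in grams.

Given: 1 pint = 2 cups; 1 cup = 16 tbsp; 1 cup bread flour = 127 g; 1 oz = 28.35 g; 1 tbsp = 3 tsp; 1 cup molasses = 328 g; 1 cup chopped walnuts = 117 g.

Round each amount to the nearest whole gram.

Scaling factor: 24/18 = 4/3.
bread flour: 12 oz × 4/3 × 28.35 g/oz ≈ 454 g
chopped walnuts: 8 tbsp × 4/3 ÷ 16 tbsp/cup × 117 g/cup = 78 g
molasses: 2.5 pint × 4/3 × 2 cup/pint × 328 g/cup ≈ 2187 g

bread flour: 454 g; chopped walnuts: 78 g; molasses: 2187 g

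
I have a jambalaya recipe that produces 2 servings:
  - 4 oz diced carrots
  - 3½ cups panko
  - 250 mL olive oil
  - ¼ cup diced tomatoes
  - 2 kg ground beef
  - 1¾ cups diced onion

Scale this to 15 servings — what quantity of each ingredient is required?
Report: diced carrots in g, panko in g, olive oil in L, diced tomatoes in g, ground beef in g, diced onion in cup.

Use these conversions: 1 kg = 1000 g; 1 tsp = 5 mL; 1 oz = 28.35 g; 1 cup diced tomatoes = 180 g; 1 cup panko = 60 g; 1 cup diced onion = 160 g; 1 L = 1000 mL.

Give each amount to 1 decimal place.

diced carrots: 850.5 g; panko: 1575.0 g; olive oil: 1.9 L; diced tomatoes: 337.5 g; ground beef: 15000.0 g; diced onion: 13.1 cup

Scaling factor: 15/2 = 7.5.
diced carrots: 4 oz × 15/2 × 28.35 g/oz = 850.5 g
panko: 3.5 cup × 15/2 × 60 g/cup = 1575.0 g
olive oil: 250 mL × 15/2 ÷ 1000 mL/L ≈ 1.9 L
diced tomatoes: 0.25 cup × 15/2 × 180 g/cup = 337.5 g
ground beef: 2 kg × 15/2 × 1000 g/kg = 15000.0 g
diced onion: 1.75 cup × 15/2 ≈ 13.1 cup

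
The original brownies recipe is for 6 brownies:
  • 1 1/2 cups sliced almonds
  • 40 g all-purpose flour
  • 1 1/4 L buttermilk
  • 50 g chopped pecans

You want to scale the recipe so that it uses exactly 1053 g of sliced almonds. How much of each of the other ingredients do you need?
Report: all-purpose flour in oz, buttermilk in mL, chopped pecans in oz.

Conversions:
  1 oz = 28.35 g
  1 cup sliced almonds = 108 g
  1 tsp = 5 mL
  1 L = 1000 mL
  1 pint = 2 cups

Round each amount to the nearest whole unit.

all-purpose flour: 9 oz; buttermilk: 8125 mL; chopped pecans: 11 oz

The original recipe has 162 g of sliced almonds, so the scaling factor is 1053 ÷ 162 = 13/2 = 6.5.
all-purpose flour: 40 g × 13/2 ÷ 28.35 g/oz ≈ 9 oz
buttermilk: 1.25 L × 13/2 × 1000 mL/L = 8125 mL
chopped pecans: 50 g × 13/2 ÷ 28.35 g/oz ≈ 11 oz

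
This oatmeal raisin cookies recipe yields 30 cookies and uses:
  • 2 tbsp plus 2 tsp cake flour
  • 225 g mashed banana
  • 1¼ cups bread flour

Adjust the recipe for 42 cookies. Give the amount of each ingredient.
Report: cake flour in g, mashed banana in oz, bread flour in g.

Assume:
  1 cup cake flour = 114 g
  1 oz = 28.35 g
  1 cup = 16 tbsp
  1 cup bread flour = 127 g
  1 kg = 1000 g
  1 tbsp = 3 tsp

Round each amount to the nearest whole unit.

cake flour: 27 g; mashed banana: 11 oz; bread flour: 222 g

Scaling factor: 42/30 = 7/5 = 1.4.
cake flour: (2 tbsp + 2 tsp = 8/3 tbsp) × 7/5 ÷ 16 tbsp/cup × 114 g/cup ≈ 27 g
mashed banana: 225 g × 7/5 ÷ 28.35 g/oz ≈ 11 oz
bread flour: 1.25 cup × 7/5 × 127 g/cup ≈ 222 g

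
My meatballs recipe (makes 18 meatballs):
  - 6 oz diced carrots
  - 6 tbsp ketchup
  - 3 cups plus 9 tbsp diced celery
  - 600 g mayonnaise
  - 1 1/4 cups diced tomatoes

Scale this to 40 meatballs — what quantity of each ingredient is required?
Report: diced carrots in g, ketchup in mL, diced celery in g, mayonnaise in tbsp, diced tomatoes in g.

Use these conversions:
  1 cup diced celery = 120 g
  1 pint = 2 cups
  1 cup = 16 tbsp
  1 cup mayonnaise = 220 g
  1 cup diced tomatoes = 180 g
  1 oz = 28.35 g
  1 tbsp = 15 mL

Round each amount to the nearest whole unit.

Scaling factor: 40/18 = 20/9.
diced carrots: 6 oz × 20/9 × 28.35 g/oz = 378 g
ketchup: 6 tbsp × 20/9 × 15 mL/tbsp = 200 mL
diced celery: (3 cup + 9 tbsp = 3.5625 cup) × 20/9 × 120 g/cup = 950 g
mayonnaise: 600 g × 20/9 ÷ 220 g/cup × 16 tbsp/cup ≈ 97 tbsp
diced tomatoes: 1.25 cup × 20/9 × 180 g/cup = 500 g

diced carrots: 378 g; ketchup: 200 mL; diced celery: 950 g; mayonnaise: 97 tbsp; diced tomatoes: 500 g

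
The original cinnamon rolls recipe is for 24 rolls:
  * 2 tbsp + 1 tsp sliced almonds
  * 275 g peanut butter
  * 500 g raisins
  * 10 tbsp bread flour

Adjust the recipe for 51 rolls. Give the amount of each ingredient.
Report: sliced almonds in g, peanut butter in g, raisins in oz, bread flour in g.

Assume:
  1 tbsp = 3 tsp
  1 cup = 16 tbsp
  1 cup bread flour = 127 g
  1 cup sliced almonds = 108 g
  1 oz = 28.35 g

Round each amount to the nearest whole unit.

Scaling factor: 51/24 = 17/8 = 2.125.
sliced almonds: (2 tbsp + 1 tsp = 7/3 tbsp) × 17/8 ÷ 16 tbsp/cup × 108 g/cup ≈ 33 g
peanut butter: 275 g × 17/8 ≈ 584 g
raisins: 500 g × 17/8 ÷ 28.35 g/oz ≈ 37 oz
bread flour: 10 tbsp × 17/8 ÷ 16 tbsp/cup × 127 g/cup ≈ 169 g

sliced almonds: 33 g; peanut butter: 584 g; raisins: 37 oz; bread flour: 169 g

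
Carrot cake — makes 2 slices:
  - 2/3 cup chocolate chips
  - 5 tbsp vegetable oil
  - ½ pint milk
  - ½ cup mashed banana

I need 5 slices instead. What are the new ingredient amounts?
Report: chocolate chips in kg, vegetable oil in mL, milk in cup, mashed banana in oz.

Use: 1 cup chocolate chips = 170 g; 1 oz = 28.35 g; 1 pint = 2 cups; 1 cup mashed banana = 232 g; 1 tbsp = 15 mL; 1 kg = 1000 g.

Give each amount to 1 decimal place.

chocolate chips: 0.3 kg; vegetable oil: 187.5 mL; milk: 2.5 cup; mashed banana: 10.2 oz

Scaling factor: 5/2 = 2.5.
chocolate chips: 2/3 cup × 5/2 × 170 g/cup ÷ 1000 g/kg ≈ 0.3 kg
vegetable oil: 5 tbsp × 5/2 × 15 mL/tbsp = 187.5 mL
milk: 0.5 pint × 5/2 × 2 cup/pint = 2.5 cup
mashed banana: 0.5 cup × 5/2 × 232 g/cup ÷ 28.35 g/oz ≈ 10.2 oz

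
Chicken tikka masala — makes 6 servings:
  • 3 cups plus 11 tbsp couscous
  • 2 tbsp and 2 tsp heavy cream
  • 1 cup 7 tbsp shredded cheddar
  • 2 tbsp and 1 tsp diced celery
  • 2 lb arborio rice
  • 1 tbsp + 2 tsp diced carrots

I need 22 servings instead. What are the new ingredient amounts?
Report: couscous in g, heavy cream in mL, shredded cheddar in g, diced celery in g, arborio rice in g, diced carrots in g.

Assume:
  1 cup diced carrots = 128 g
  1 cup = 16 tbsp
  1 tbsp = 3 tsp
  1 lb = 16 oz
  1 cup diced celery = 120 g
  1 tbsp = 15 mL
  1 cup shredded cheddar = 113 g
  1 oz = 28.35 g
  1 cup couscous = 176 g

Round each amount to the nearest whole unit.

Scaling factor: 22/6 = 11/3.
couscous: (3 cup + 11 tbsp = 3.6875 cup) × 11/3 × 176 g/cup ≈ 2380 g
heavy cream: (2 tbsp + 2 tsp = 8/3 tbsp) × 11/3 × 15 mL/tbsp ≈ 147 mL
shredded cheddar: (1 cup + 7 tbsp = 1.4375 cup) × 11/3 × 113 g/cup ≈ 596 g
diced celery: (2 tbsp + 1 tsp = 7/3 tbsp) × 11/3 ÷ 16 tbsp/cup × 120 g/cup ≈ 64 g
arborio rice: 2 lb × 11/3 × 16 oz/lb × 28.35 g/oz ≈ 3326 g
diced carrots: (1 tbsp + 2 tsp = 5/3 tbsp) × 11/3 ÷ 16 tbsp/cup × 128 g/cup ≈ 49 g

couscous: 2380 g; heavy cream: 147 mL; shredded cheddar: 596 g; diced celery: 64 g; arborio rice: 3326 g; diced carrots: 49 g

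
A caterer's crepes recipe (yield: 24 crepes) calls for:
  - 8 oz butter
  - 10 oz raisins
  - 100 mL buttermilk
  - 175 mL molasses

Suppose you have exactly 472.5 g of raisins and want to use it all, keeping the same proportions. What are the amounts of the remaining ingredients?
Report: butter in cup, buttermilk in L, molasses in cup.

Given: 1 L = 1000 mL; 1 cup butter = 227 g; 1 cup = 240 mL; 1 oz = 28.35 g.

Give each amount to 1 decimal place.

The original recipe has 283.5 g of raisins, so the scaling factor is 472.5 ÷ 283.5 = 5/3.
butter: 8 oz × 5/3 × 28.35 g/oz ÷ 227 g/cup ≈ 1.7 cup
buttermilk: 100 mL × 5/3 ÷ 1000 mL/L ≈ 0.2 L
molasses: 175 mL × 5/3 ÷ 240 mL/cup ≈ 1.2 cup

butter: 1.7 cup; buttermilk: 0.2 L; molasses: 1.2 cup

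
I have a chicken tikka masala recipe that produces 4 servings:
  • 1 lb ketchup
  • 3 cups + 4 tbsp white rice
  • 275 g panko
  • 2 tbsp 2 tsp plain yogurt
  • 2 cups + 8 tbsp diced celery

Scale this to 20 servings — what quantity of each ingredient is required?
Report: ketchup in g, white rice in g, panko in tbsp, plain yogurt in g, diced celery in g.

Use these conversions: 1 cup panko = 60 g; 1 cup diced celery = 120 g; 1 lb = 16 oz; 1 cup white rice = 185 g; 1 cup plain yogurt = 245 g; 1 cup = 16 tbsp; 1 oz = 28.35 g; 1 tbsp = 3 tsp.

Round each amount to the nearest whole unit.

Scaling factor: 20/4 = 5.
ketchup: 1 lb × 5 × 16 oz/lb × 28.35 g/oz = 2268 g
white rice: (3 cup + 4 tbsp = 3.25 cup) × 5 × 185 g/cup ≈ 3006 g
panko: 275 g × 5 ÷ 60 g/cup × 16 tbsp/cup ≈ 367 tbsp
plain yogurt: (2 tbsp + 2 tsp = 8/3 tbsp) × 5 ÷ 16 tbsp/cup × 245 g/cup ≈ 204 g
diced celery: (2 cup + 8 tbsp = 2.5 cup) × 5 × 120 g/cup = 1500 g

ketchup: 2268 g; white rice: 3006 g; panko: 367 tbsp; plain yogurt: 204 g; diced celery: 1500 g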